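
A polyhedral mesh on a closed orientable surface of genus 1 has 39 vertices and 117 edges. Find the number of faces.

For a closed orientable surface of genus 1, χ = 2 − 2·1 = 0.
F = 0 − V + E = 0 − 39 + 117 = 78.

78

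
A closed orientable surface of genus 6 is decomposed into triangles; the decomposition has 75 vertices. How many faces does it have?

χ = 2 − 2·6 = -10, and every face is a triangle so 3F = 2E.
V − E + F = -10 with E = 3F/2 gives 75 − (3/2 − 1)·F = -10, so F = 170 and E = 255.

170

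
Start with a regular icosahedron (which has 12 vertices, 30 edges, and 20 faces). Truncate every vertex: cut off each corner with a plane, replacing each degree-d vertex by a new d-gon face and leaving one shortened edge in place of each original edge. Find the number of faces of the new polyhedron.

32

Truncation replaces each original edge-end by a new vertex, so V′ = 2E = 60.
Each original edge survives, and each old vertex of degree d contributes d new edges; summing degrees gives Σd = 2E, so E′ = E + 2E = 3E = 90.
Each original face survives and each original vertex becomes one new face: F′ = F + V = 32.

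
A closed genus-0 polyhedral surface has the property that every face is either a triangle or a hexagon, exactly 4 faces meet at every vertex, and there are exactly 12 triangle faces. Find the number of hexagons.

2

Let x be the number of hexagons; then F = 12 + x.
Edge–face incidences: 2E = 3·12 + 6·x = 36 + 6x.
Every vertex has degree 4, so 4V = 2E.
Euler: V − E + F = 2 ⇒ (2E)/4 − E + (12 + x) = 2.
Multiply by 8: 2·(2E) − 4·(2E) + 8·(12 + x) = 16, i.e. 96 + 8x − 2·(36 + 6x) = 16.
Collecting terms: −4x + 24 = 16, so −4x = −8, so x = 2.
Then 2E = 36 + 6·2 = 48, so E = 24, V = 2E/4 = 12, F = 12 + 2 = 14.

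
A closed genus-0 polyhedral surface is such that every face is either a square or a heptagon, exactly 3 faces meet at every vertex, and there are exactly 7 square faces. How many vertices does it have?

14

Let x be the number of heptagons; then F = 7 + x.
Edge–face incidences: 2E = 4·7 + 7·x = 28 + 7x.
Every vertex has degree 3, so 3V = 2E.
Euler: V − E + F = 2 ⇒ (2E)/3 − E + (7 + x) = 2.
Multiply by 6: 2·(2E) − 3·(2E) + 6·(7 + x) = 12, i.e. 42 + 6x − (28 + 7x) = 12.
Collecting terms: −x + 14 = 12, so −x = −2, so x = 2.
Then 2E = 28 + 7·2 = 42, so E = 21, V = 2E/3 = 14, F = 7 + 2 = 9.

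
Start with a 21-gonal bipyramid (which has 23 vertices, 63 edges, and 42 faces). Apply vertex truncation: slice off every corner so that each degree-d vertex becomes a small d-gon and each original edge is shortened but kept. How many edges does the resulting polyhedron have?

Truncation replaces each original edge-end by a new vertex, so V′ = 2E = 126.
Each original edge survives, and each old vertex of degree d contributes d new edges; summing degrees gives Σd = 2E, so E′ = E + 2E = 3E = 189.
Each original face survives and each original vertex becomes one new face: F′ = F + V = 65.

189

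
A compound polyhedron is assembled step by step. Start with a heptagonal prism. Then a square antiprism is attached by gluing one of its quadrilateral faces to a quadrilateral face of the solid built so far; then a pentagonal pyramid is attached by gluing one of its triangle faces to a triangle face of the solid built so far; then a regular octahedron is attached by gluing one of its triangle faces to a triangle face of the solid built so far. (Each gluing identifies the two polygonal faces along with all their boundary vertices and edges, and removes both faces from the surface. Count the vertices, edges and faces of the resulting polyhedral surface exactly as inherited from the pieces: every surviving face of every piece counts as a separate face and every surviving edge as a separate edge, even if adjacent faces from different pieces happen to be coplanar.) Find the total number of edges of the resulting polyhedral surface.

49

A heptagonal prism: V=14, E=21, F=9.
Attach a square antiprism (V=8, E=16, F=10) along a 4-gon: merge 4 vertices and 4 edges, delete both glued faces → V=18, E=33, F=17.
Attach a pentagonal pyramid (V=6, E=10, F=6) along a 3-gon: merge 3 vertices and 3 edges, delete both glued faces → V=21, E=40, F=21.
Attach a regular octahedron (V=6, E=12, F=8) along a 3-gon: merge 3 vertices and 3 edges, delete both glued faces → V=24, E=49, F=27.
Check: V − E + F = 24 − 49 + 27 = 2.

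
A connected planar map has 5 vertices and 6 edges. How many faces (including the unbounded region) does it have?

Euler's formula for a connected plane graph: V − E + F = 2, so F = 2 − 5 + 6 = 3.

3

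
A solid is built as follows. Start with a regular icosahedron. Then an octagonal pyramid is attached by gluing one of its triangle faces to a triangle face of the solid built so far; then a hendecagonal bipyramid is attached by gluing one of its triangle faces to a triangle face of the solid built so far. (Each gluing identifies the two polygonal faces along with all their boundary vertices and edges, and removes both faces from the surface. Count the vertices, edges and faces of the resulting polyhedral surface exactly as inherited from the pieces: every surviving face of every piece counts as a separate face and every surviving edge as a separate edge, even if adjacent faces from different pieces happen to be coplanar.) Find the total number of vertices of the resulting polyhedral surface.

A regular icosahedron: V=12, E=30, F=20.
Attach an octagonal pyramid (V=9, E=16, F=9) along a 3-gon: merge 3 vertices and 3 edges, delete both glued faces → V=18, E=43, F=27.
Attach a hendecagonal bipyramid (V=13, E=33, F=22) along a 3-gon: merge 3 vertices and 3 edges, delete both glued faces → V=28, E=73, F=47.
Check: V − E + F = 28 − 73 + 47 = 2.

28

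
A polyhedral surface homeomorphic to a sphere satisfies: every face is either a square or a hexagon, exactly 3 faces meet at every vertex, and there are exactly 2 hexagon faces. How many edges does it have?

Let x be the number of squares; then F = 2 + x.
Edge–face incidences: 2E = 6·2 + 4·x = 12 + 4x.
Every vertex has degree 3, so 3V = 2E.
Euler: V − E + F = 2 ⇒ (2E)/3 − E + (2 + x) = 2.
Multiply by 6: 2·(2E) − 3·(2E) + 6·(2 + x) = 12, i.e. 12 + 6x − (12 + 4x) = 12.
Collecting terms: 2x = 12, so x = 6.
Then 2E = 12 + 4·6 = 36, so E = 18, V = 2E/3 = 12, F = 2 + 6 = 8.

18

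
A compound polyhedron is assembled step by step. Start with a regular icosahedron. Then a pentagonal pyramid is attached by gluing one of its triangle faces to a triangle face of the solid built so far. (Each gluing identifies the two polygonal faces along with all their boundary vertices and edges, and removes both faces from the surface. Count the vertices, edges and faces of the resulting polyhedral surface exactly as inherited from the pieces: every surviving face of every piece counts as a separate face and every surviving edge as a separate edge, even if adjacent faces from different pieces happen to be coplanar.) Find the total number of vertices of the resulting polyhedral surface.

15

A regular icosahedron: V=12, E=30, F=20.
Attach a pentagonal pyramid (V=6, E=10, F=6) along a 3-gon: merge 3 vertices and 3 edges, delete both glued faces → V=15, E=37, F=24.
Check: V − E + F = 15 − 37 + 24 = 2.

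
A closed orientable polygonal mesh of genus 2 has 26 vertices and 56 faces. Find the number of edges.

84

For a closed orientable surface of genus 2, χ = 2 − 2·2 = -2.
E = V + F − (-2) = 26 + 56 − (-2) = 84.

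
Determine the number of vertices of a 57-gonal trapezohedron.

116

The n-trapezohedron (dual of the n-antiprism) has V = 2·57 + 2 = 116, E = 4·57 = 228, F = 2·57 = 114.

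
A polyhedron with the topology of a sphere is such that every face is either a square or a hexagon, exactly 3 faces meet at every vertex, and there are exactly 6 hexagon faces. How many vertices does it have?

Let x be the number of squares; then F = 6 + x.
Edge–face incidences: 2E = 6·6 + 4·x = 36 + 4x.
Every vertex has degree 3, so 3V = 2E.
Euler: V − E + F = 2 ⇒ (2E)/3 − E + (6 + x) = 2.
Multiply by 6: 2·(2E) − 3·(2E) + 6·(6 + x) = 12, i.e. 36 + 6x − (36 + 4x) = 12.
Collecting terms: 2x = 12, so x = 6.
Then 2E = 36 + 4·6 = 60, so E = 30, V = 2E/3 = 20, F = 6 + 6 = 12.

20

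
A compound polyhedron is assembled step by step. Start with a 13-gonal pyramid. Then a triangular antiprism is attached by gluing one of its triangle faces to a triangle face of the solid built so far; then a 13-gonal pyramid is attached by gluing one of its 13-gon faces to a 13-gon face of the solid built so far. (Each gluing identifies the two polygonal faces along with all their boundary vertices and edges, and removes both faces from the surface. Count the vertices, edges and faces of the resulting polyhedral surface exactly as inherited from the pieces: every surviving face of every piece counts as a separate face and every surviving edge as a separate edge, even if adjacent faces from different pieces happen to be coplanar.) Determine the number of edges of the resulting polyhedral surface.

48

A 13-gonal pyramid: V=14, E=26, F=14.
Attach a triangular antiprism (V=6, E=12, F=8) along a 3-gon: merge 3 vertices and 3 edges, delete both glued faces → V=17, E=35, F=20.
Attach a 13-gonal pyramid (V=14, E=26, F=14) along a 13-gon: merge 13 vertices and 13 edges, delete both glued faces → V=18, E=48, F=32.
Check: V − E + F = 18 − 48 + 32 = 2.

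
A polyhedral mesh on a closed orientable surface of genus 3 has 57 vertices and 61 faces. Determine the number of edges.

For a closed orientable surface of genus 3, χ = 2 − 2·3 = -4.
E = V + F − (-4) = 57 + 61 − (-4) = 122.

122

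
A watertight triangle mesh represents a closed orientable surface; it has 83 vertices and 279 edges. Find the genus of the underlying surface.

Every face is a triangle and each edge borders two faces, so 3F = 2·279, giving F = 186.
χ = V − E + F = 83 − 279 + 186 = -10.
For a closed orientable surface χ = 2 − 2g, so g = (2 − (-10))/2 = 6.

6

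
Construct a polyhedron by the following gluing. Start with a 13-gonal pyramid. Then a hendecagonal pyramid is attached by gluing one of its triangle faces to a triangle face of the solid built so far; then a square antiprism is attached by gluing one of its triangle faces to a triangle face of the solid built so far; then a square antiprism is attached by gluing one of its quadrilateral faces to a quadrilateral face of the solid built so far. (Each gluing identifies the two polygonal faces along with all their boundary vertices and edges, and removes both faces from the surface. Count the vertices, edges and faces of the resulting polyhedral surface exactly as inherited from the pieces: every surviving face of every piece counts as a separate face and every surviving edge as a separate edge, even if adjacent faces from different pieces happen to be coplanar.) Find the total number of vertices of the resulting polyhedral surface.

32

A 13-gonal pyramid: V=14, E=26, F=14.
Attach a hendecagonal pyramid (V=12, E=22, F=12) along a 3-gon: merge 3 vertices and 3 edges, delete both glued faces → V=23, E=45, F=24.
Attach a square antiprism (V=8, E=16, F=10) along a 3-gon: merge 3 vertices and 3 edges, delete both glued faces → V=28, E=58, F=32.
Attach a square antiprism (V=8, E=16, F=10) along a 4-gon: merge 4 vertices and 4 edges, delete both glued faces → V=32, E=70, F=40.
Check: V − E + F = 32 − 70 + 40 = 2.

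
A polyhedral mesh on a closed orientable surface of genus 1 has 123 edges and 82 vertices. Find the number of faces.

For a closed orientable surface of genus 1, χ = 2 − 2·1 = 0.
F = 0 − V + E = 0 − 82 + 123 = 41.

41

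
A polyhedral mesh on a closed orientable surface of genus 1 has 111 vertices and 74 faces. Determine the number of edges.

185

For a closed orientable surface of genus 1, χ = 2 − 2·1 = 0.
E = V + F − (0) = 111 + 74 − (0) = 185.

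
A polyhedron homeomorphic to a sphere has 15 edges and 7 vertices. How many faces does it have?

Here V − E + F = 2.
F = 2 − V + E = 2 − 7 + 15 = 10.

10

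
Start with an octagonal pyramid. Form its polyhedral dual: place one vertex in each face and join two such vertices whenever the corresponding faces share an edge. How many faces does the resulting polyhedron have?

9

The base solid has V = 9, E = 16, F = 9.
The dual swaps V and F and preserves E: V′ = F = 9, E′ = E = 16, F′ = V = 9.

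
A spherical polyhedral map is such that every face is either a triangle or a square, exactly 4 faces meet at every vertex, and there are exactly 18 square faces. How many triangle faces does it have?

Let x be the number of triangles; then F = 18 + x.
Edge–face incidences: 2E = 4·18 + 3·x = 72 + 3x.
Every vertex has degree 4, so 4V = 2E.
Euler: V − E + F = 2 ⇒ (2E)/4 − E + (18 + x) = 2.
Multiply by 8: 2·(2E) − 4·(2E) + 8·(18 + x) = 16, i.e. 144 + 8x − 2·(72 + 3x) = 16.
Collecting terms: 2x = 16, so x = 8.
Then 2E = 72 + 3·8 = 96, so E = 48, V = 2E/4 = 24, F = 18 + 8 = 26.

8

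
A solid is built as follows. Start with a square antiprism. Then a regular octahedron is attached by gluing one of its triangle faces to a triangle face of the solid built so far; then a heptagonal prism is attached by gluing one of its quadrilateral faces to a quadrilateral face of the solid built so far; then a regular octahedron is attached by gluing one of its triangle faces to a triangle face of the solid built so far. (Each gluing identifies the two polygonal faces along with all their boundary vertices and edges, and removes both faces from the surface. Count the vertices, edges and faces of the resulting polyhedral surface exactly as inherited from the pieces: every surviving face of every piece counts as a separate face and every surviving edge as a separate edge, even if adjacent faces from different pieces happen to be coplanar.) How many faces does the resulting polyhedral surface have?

29

A square antiprism: V=8, E=16, F=10.
Attach a regular octahedron (V=6, E=12, F=8) along a 3-gon: merge 3 vertices and 3 edges, delete both glued faces → V=11, E=25, F=16.
Attach a heptagonal prism (V=14, E=21, F=9) along a 4-gon: merge 4 vertices and 4 edges, delete both glued faces → V=21, E=42, F=23.
Attach a regular octahedron (V=6, E=12, F=8) along a 3-gon: merge 3 vertices and 3 edges, delete both glued faces → V=24, E=51, F=29.
Check: V − E + F = 24 − 51 + 29 = 2.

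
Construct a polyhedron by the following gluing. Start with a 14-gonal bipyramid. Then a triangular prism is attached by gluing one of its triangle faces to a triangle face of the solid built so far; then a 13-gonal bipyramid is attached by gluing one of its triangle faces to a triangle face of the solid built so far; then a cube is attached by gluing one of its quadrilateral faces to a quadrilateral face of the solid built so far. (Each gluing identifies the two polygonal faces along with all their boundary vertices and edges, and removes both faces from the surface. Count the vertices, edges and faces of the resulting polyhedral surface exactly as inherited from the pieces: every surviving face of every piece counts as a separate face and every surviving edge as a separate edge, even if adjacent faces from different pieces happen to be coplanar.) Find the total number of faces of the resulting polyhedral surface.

59

A 14-gonal bipyramid: V=16, E=42, F=28.
Attach a triangular prism (V=6, E=9, F=5) along a 3-gon: merge 3 vertices and 3 edges, delete both glued faces → V=19, E=48, F=31.
Attach a 13-gonal bipyramid (V=15, E=39, F=26) along a 3-gon: merge 3 vertices and 3 edges, delete both glued faces → V=31, E=84, F=55.
Attach a cube (V=8, E=12, F=6) along a 4-gon: merge 4 vertices and 4 edges, delete both glued faces → V=35, E=92, F=59.
Check: V − E + F = 35 − 92 + 59 = 2.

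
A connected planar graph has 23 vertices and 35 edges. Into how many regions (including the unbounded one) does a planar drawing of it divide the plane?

Euler's formula for a connected plane graph: V − E + F = 2, so F = 2 − 23 + 35 = 14.

14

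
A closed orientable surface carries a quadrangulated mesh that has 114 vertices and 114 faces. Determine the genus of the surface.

Every face is a square, so 2E = 4·114 = 456, giving E = 228.
χ = V − E + F = 114 − 228 + 114 = 0.
For a closed orientable surface χ = 2 − 2g, so g = (2 − (0))/2 = 1.

1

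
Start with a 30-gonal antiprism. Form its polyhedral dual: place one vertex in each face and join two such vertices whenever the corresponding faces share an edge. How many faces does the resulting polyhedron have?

The base solid has V = 60, E = 120, F = 62.
The dual swaps V and F and preserves E: V′ = F = 62, E′ = E = 120, F′ = V = 60.

60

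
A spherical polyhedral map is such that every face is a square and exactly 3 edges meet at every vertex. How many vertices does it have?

Each face has 4 edges and each edge borders two faces, so 2E = 4F.
Each vertex has degree 3, so 3V = 2E and hence V = 4F/3.
Euler: V − E + F = 2 ⇒ (4F/3) − (4F/2) + F = 2.
Multiply by 6: (8 − 12 + 6)F = 12, i.e. 2F = 12.
So F = 6, E = 4·6/2 = 12, V = 4·6/3 = 8.

8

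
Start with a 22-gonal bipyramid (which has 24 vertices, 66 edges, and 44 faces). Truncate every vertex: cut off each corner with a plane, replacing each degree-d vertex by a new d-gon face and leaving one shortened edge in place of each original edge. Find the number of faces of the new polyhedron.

Truncation replaces each original edge-end by a new vertex, so V′ = 2E = 132.
Each original edge survives, and each old vertex of degree d contributes d new edges; summing degrees gives Σd = 2E, so E′ = E + 2E = 3E = 198.
Each original face survives and each original vertex becomes one new face: F′ = F + V = 68.

68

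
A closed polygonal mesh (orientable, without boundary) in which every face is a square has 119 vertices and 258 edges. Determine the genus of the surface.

6

Every face is a square and each edge borders two faces, so 4F = 2·258, giving F = 129.
χ = V − E + F = 119 − 258 + 129 = -10.
For a closed orientable surface χ = 2 − 2g, so g = (2 − (-10))/2 = 6.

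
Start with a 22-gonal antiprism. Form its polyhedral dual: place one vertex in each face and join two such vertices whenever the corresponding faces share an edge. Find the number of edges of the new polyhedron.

The base solid has V = 44, E = 88, F = 46.
The dual swaps V and F and preserves E: V′ = F = 46, E′ = E = 88, F′ = V = 44.

88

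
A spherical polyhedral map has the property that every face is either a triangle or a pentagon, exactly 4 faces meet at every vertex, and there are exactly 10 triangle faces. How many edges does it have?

20

Let x be the number of pentagons; then F = 10 + x.
Edge–face incidences: 2E = 3·10 + 5·x = 30 + 5x.
Every vertex has degree 4, so 4V = 2E.
Euler: V − E + F = 2 ⇒ (2E)/4 − E + (10 + x) = 2.
Multiply by 8: 2·(2E) − 4·(2E) + 8·(10 + x) = 16, i.e. 80 + 8x − 2·(30 + 5x) = 16.
Collecting terms: −2x + 20 = 16, so −2x = −4, so x = 2.
Then 2E = 30 + 5·2 = 40, so E = 20, V = 2E/4 = 10, F = 10 + 2 = 12.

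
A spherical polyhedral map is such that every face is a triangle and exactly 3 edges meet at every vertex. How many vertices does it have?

Each face has 3 edges and each edge borders two faces, so 2E = 3F.
Each vertex has degree 3, so 3V = 2E and hence V = 3F/3.
Euler: V − E + F = 2 ⇒ (3F/3) − (3F/2) + F = 2.
Multiply by 6: (6 − 9 + 6)F = 12, i.e. 3F = 12.
So F = 4, E = 3·4/2 = 6, V = 3·4/3 = 4.

4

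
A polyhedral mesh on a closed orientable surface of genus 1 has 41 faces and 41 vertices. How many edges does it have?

82

For a closed orientable surface of genus 1, χ = 2 − 2·1 = 0.
E = V + F − (0) = 41 + 41 − (0) = 82.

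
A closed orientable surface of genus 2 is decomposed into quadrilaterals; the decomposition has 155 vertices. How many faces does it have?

χ = 2 − 2·2 = -2, and every face is a square so 4F = 2E.
V − E + F = -2 with E = 4F/2 gives 155 − (4/2 − 1)·F = -2, so F = 157 and E = 314.

157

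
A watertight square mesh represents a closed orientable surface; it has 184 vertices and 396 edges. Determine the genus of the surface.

8

Every face is a square and each edge borders two faces, so 4F = 2·396, giving F = 198.
χ = V − E + F = 184 − 396 + 198 = -14.
For a closed orientable surface χ = 2 − 2g, so g = (2 − (-14))/2 = 8.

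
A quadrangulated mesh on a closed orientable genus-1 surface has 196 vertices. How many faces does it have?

196

χ = 2 − 2·1 = 0, and every face is a square so 4F = 2E.
V − E + F = 0 with E = 4F/2 gives 196 − (4/2 − 1)·F = 0, so F = 196 and E = 392.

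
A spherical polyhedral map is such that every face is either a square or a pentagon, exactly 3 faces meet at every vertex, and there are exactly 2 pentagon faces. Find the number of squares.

Let x be the number of squares; then F = 2 + x.
Edge–face incidences: 2E = 5·2 + 4·x = 10 + 4x.
Every vertex has degree 3, so 3V = 2E.
Euler: V − E + F = 2 ⇒ (2E)/3 − E + (2 + x) = 2.
Multiply by 6: 2·(2E) − 3·(2E) + 6·(2 + x) = 12, i.e. 12 + 6x − (10 + 4x) = 12.
Collecting terms: 2x + 2 = 12, so 2x = 10, so x = 5.
Then 2E = 10 + 4·5 = 30, so E = 15, V = 2E/3 = 10, F = 2 + 5 = 7.

5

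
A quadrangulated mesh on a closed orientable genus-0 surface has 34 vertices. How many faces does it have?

32

χ = 2 − 2·0 = 2, and every face is a square so 4F = 2E.
V − E + F = 2 with E = 4F/2 gives 34 − (4/2 − 1)·F = 2, so F = 32 and E = 64.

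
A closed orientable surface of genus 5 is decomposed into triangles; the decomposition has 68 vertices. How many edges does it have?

χ = 2 − 2·5 = -8, and every face is a triangle so 3F = 2E.
V − E + F = -8 with E = 3F/2 gives 68 − (3/2 − 1)·F = -8, so F = 152 and E = 228.

228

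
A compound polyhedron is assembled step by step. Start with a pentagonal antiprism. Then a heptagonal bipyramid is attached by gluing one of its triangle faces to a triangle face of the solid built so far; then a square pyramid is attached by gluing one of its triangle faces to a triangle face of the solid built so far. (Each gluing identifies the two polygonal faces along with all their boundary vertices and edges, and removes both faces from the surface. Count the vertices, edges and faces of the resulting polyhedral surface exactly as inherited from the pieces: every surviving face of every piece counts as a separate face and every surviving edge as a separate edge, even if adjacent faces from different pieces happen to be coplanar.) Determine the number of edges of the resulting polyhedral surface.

A pentagonal antiprism: V=10, E=20, F=12.
Attach a heptagonal bipyramid (V=9, E=21, F=14) along a 3-gon: merge 3 vertices and 3 edges, delete both glued faces → V=16, E=38, F=24.
Attach a square pyramid (V=5, E=8, F=5) along a 3-gon: merge 3 vertices and 3 edges, delete both glued faces → V=18, E=43, F=27.
Check: V − E + F = 18 − 43 + 27 = 2.

43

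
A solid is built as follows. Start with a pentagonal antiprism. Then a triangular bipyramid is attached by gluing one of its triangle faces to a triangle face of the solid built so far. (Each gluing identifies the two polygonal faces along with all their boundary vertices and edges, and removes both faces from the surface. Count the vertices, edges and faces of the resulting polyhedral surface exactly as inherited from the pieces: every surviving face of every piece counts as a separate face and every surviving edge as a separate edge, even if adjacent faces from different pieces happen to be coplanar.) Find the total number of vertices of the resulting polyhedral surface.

A pentagonal antiprism: V=10, E=20, F=12.
Attach a triangular bipyramid (V=5, E=9, F=6) along a 3-gon: merge 3 vertices and 3 edges, delete both glued faces → V=12, E=26, F=16.
Check: V − E + F = 12 − 26 + 16 = 2.

12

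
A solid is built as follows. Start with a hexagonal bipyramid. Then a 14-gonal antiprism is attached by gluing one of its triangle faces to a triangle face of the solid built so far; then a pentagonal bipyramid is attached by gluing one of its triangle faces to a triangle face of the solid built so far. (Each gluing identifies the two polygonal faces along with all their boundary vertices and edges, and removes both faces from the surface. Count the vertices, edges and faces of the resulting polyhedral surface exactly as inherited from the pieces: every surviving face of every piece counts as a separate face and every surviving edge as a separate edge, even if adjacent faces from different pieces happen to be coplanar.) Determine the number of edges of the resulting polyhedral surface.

83

A hexagonal bipyramid: V=8, E=18, F=12.
Attach a 14-gonal antiprism (V=28, E=56, F=30) along a 3-gon: merge 3 vertices and 3 edges, delete both glued faces → V=33, E=71, F=40.
Attach a pentagonal bipyramid (V=7, E=15, F=10) along a 3-gon: merge 3 vertices and 3 edges, delete both glued faces → V=37, E=83, F=48.
Check: V − E + F = 37 − 83 + 48 = 2.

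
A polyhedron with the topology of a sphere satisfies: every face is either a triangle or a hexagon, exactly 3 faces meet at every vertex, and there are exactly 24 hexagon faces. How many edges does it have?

78

Let x be the number of triangles; then F = 24 + x.
Edge–face incidences: 2E = 6·24 + 3·x = 144 + 3x.
Every vertex has degree 3, so 3V = 2E.
Euler: V − E + F = 2 ⇒ (2E)/3 − E + (24 + x) = 2.
Multiply by 6: 2·(2E) − 3·(2E) + 6·(24 + x) = 12, i.e. 144 + 6x − (144 + 3x) = 12.
Collecting terms: 3x = 12, so x = 4.
Then 2E = 144 + 3·4 = 156, so E = 78, V = 2E/3 = 52, F = 24 + 4 = 28.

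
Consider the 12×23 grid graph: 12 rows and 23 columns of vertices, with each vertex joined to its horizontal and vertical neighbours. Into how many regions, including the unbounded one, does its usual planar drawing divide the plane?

243

The grid has V = 12·23 = 276 vertices and E = 12·22 + 23·11 = 517 edges.
F = 2 − V + E = 2 − 276 + 517 = 243.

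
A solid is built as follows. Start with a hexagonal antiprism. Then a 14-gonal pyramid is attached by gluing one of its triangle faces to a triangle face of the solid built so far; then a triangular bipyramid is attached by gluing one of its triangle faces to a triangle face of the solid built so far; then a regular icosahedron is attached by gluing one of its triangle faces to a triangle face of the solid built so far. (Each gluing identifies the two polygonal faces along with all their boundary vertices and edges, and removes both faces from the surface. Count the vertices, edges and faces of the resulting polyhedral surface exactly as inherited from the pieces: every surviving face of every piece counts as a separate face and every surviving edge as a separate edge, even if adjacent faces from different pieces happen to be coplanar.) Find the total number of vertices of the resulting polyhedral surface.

A hexagonal antiprism: V=12, E=24, F=14.
Attach a 14-gonal pyramid (V=15, E=28, F=15) along a 3-gon: merge 3 vertices and 3 edges, delete both glued faces → V=24, E=49, F=27.
Attach a triangular bipyramid (V=5, E=9, F=6) along a 3-gon: merge 3 vertices and 3 edges, delete both glued faces → V=26, E=55, F=31.
Attach a regular icosahedron (V=12, E=30, F=20) along a 3-gon: merge 3 vertices and 3 edges, delete both glued faces → V=35, E=82, F=49.
Check: V − E + F = 35 − 82 + 49 = 2.

35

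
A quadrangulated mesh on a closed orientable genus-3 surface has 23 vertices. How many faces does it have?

χ = 2 − 2·3 = -4, and every face is a square so 4F = 2E.
V − E + F = -4 with E = 4F/2 gives 23 − (4/2 − 1)·F = -4, so F = 27 and E = 54.

27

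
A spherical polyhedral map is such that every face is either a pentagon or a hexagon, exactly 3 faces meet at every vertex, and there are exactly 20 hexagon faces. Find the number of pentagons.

12

Let x be the number of pentagons; then F = 20 + x.
Edge–face incidences: 2E = 6·20 + 5·x = 120 + 5x.
Every vertex has degree 3, so 3V = 2E.
Euler: V − E + F = 2 ⇒ (2E)/3 − E + (20 + x) = 2.
Multiply by 6: 2·(2E) − 3·(2E) + 6·(20 + x) = 12, i.e. 120 + 6x − (120 + 5x) = 12.
Collecting terms: x = 12.
Then 2E = 120 + 5·12 = 180, so E = 90, V = 2E/3 = 60, F = 20 + 12 = 32.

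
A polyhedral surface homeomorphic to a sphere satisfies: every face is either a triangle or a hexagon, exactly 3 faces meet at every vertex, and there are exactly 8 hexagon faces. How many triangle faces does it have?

4

Let x be the number of triangles; then F = 8 + x.
Edge–face incidences: 2E = 6·8 + 3·x = 48 + 3x.
Every vertex has degree 3, so 3V = 2E.
Euler: V − E + F = 2 ⇒ (2E)/3 − E + (8 + x) = 2.
Multiply by 6: 2·(2E) − 3·(2E) + 6·(8 + x) = 12, i.e. 48 + 6x − (48 + 3x) = 12.
Collecting terms: 3x = 12, so x = 4.
Then 2E = 48 + 3·4 = 60, so E = 30, V = 2E/3 = 20, F = 8 + 4 = 12.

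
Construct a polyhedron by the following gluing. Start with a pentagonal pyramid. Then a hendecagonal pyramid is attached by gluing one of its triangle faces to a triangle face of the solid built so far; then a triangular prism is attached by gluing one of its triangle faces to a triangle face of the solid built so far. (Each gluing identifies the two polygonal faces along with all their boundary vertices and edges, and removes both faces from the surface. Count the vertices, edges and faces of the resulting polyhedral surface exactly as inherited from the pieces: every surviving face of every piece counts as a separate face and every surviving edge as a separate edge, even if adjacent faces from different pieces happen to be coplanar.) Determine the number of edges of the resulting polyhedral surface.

35

A pentagonal pyramid: V=6, E=10, F=6.
Attach a hendecagonal pyramid (V=12, E=22, F=12) along a 3-gon: merge 3 vertices and 3 edges, delete both glued faces → V=15, E=29, F=16.
Attach a triangular prism (V=6, E=9, F=5) along a 3-gon: merge 3 vertices and 3 edges, delete both glued faces → V=18, E=35, F=19.
Check: V − E + F = 18 − 35 + 19 = 2.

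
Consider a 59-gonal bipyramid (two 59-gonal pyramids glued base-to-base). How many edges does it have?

177

A bipyramid over an n-gon has 2n triangular faces and n + 2 vertices: V = 59 + 2 = 61, E = 3·59 = 177, F = 2·59 = 118.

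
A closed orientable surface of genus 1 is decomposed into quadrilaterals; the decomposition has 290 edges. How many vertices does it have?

χ = 2 − 2·1 = 0, and every face is a square so 4F = 2E.
F = 2E/4 = 145. Then V = 0 + E − F = 0 + 290 − 145 = 145.

145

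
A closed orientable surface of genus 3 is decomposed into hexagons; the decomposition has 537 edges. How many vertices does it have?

χ = 2 − 2·3 = -4, and every face is a hexagon so 6F = 2E.
F = 2E/6 = 179. Then V = -4 + E − F = -4 + 537 − 179 = 354.

354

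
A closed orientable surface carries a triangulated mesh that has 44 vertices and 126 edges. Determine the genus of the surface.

0

Every face is a triangle and each edge borders two faces, so 3F = 2·126, giving F = 84.
χ = V − E + F = 44 − 126 + 84 = 2.
For a closed orientable surface χ = 2 − 2g, so g = (2 − (2))/2 = 0.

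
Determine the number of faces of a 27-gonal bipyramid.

A bipyramid over an n-gon has 2n triangular faces and n + 2 vertices: V = 27 + 2 = 29, E = 3·27 = 81, F = 2·27 = 54.
Check: V − E + F = 29 − 81 + 54 = 2.

54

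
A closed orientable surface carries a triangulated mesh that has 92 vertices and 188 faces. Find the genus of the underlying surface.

Every face is a triangle, so 2E = 3·188 = 564, giving E = 282.
χ = V − E + F = 92 − 282 + 188 = -2.
For a closed orientable surface χ = 2 − 2g, so g = (2 − (-2))/2 = 2.

2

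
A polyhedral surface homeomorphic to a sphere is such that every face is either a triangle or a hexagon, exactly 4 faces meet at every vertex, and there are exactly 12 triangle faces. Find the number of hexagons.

Let x be the number of hexagons; then F = 12 + x.
Edge–face incidences: 2E = 3·12 + 6·x = 36 + 6x.
Every vertex has degree 4, so 4V = 2E.
Euler: V − E + F = 2 ⇒ (2E)/4 − E + (12 + x) = 2.
Multiply by 8: 2·(2E) − 4·(2E) + 8·(12 + x) = 16, i.e. 96 + 8x − 2·(36 + 6x) = 16.
Collecting terms: −4x + 24 = 16, so −4x = −8, so x = 2.
Then 2E = 36 + 6·2 = 48, so E = 24, V = 2E/4 = 12, F = 12 + 2 = 14.

2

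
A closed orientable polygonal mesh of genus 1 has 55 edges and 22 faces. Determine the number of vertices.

33

For a closed orientable surface of genus 1, χ = 2 − 2·1 = 0.
V = 0 + E − F = 0 + 55 − 22 = 33.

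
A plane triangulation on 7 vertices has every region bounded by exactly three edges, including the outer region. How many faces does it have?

In a plane triangulation 3F = 2E and V − E + F = 2, so F = 2V − 4 = 2·7 − 4 = 10.

10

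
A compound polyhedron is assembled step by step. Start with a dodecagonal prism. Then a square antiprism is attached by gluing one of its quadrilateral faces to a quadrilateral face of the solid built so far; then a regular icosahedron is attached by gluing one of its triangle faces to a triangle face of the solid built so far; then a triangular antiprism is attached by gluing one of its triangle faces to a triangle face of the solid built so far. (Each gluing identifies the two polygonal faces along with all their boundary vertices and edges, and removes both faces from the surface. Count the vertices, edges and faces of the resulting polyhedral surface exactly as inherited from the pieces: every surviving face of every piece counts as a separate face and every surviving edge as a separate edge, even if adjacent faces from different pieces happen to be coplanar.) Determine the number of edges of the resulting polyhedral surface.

A dodecagonal prism: V=24, E=36, F=14.
Attach a square antiprism (V=8, E=16, F=10) along a 4-gon: merge 4 vertices and 4 edges, delete both glued faces → V=28, E=48, F=22.
Attach a regular icosahedron (V=12, E=30, F=20) along a 3-gon: merge 3 vertices and 3 edges, delete both glued faces → V=37, E=75, F=40.
Attach a triangular antiprism (V=6, E=12, F=8) along a 3-gon: merge 3 vertices and 3 edges, delete both glued faces → V=40, E=84, F=46.
Check: V − E + F = 40 − 84 + 46 = 2.

84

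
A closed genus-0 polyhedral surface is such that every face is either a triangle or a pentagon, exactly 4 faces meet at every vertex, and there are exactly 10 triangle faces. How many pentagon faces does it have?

2

Let x be the number of pentagons; then F = 10 + x.
Edge–face incidences: 2E = 3·10 + 5·x = 30 + 5x.
Every vertex has degree 4, so 4V = 2E.
Euler: V − E + F = 2 ⇒ (2E)/4 − E + (10 + x) = 2.
Multiply by 8: 2·(2E) − 4·(2E) + 8·(10 + x) = 16, i.e. 80 + 8x − 2·(30 + 5x) = 16.
Collecting terms: −2x + 20 = 16, so −2x = −4, so x = 2.
Then 2E = 30 + 5·2 = 40, so E = 20, V = 2E/4 = 10, F = 10 + 2 = 12.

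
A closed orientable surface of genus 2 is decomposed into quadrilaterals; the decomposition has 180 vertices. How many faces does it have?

182

χ = 2 − 2·2 = -2, and every face is a square so 4F = 2E.
V − E + F = -2 with E = 4F/2 gives 180 − (4/2 − 1)·F = -2, so F = 182 and E = 364.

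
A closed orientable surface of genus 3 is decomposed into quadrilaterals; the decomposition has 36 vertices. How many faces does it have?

χ = 2 − 2·3 = -4, and every face is a square so 4F = 2E.
V − E + F = -4 with E = 4F/2 gives 36 − (4/2 − 1)·F = -4, so F = 40 and E = 80.

40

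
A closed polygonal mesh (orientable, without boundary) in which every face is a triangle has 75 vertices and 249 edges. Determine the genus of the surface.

5

Every face is a triangle and each edge borders two faces, so 3F = 2·249, giving F = 166.
χ = V − E + F = 75 − 249 + 166 = -8.
For a closed orientable surface χ = 2 − 2g, so g = (2 − (-8))/2 = 5.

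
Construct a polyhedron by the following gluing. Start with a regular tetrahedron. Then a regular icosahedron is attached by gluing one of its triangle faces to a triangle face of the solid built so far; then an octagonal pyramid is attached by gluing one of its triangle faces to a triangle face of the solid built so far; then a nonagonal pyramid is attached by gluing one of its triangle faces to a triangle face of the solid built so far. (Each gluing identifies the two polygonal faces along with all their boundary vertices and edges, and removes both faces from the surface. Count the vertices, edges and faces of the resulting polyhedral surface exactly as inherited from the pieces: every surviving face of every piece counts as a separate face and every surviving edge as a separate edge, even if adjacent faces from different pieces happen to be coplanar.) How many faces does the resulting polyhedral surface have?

A regular tetrahedron: V=4, E=6, F=4.
Attach a regular icosahedron (V=12, E=30, F=20) along a 3-gon: merge 3 vertices and 3 edges, delete both glued faces → V=13, E=33, F=22.
Attach an octagonal pyramid (V=9, E=16, F=9) along a 3-gon: merge 3 vertices and 3 edges, delete both glued faces → V=19, E=46, F=29.
Attach a nonagonal pyramid (V=10, E=18, F=10) along a 3-gon: merge 3 vertices and 3 edges, delete both glued faces → V=26, E=61, F=37.
Check: V − E + F = 26 − 61 + 37 = 2.

37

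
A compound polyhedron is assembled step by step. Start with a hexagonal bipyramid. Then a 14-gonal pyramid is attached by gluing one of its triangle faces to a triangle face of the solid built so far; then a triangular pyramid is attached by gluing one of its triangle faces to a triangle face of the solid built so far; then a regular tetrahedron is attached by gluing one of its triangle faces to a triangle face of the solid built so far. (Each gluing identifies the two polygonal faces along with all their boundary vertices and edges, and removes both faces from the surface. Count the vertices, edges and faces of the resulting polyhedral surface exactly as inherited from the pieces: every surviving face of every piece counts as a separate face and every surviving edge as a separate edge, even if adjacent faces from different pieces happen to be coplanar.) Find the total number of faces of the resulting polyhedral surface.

29

A hexagonal bipyramid: V=8, E=18, F=12.
Attach a 14-gonal pyramid (V=15, E=28, F=15) along a 3-gon: merge 3 vertices and 3 edges, delete both glued faces → V=20, E=43, F=25.
Attach a triangular pyramid (V=4, E=6, F=4) along a 3-gon: merge 3 vertices and 3 edges, delete both glued faces → V=21, E=46, F=27.
Attach a regular tetrahedron (V=4, E=6, F=4) along a 3-gon: merge 3 vertices and 3 edges, delete both glued faces → V=22, E=49, F=29.
Check: V − E + F = 22 − 49 + 29 = 2.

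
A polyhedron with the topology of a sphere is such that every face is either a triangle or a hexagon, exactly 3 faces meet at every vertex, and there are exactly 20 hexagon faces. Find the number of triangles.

Let x be the number of triangles; then F = 20 + x.
Edge–face incidences: 2E = 6·20 + 3·x = 120 + 3x.
Every vertex has degree 3, so 3V = 2E.
Euler: V − E + F = 2 ⇒ (2E)/3 − E + (20 + x) = 2.
Multiply by 6: 2·(2E) − 3·(2E) + 6·(20 + x) = 12, i.e. 120 + 6x − (120 + 3x) = 12.
Collecting terms: 3x = 12, so x = 4.
Then 2E = 120 + 3·4 = 132, so E = 66, V = 2E/3 = 44, F = 20 + 4 = 24.

4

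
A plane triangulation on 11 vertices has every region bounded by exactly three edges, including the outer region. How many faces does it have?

18

In a plane triangulation 3F = 2E and V − E + F = 2, so F = 2V − 4 = 2·11 − 4 = 18.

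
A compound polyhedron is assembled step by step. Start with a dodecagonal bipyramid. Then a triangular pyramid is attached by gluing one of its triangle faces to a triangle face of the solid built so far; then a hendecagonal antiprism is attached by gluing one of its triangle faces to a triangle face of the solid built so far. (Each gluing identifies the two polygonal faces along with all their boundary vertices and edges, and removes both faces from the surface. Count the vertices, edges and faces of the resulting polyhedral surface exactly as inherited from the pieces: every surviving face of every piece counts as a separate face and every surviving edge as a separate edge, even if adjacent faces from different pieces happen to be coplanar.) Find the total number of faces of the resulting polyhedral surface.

48

A dodecagonal bipyramid: V=14, E=36, F=24.
Attach a triangular pyramid (V=4, E=6, F=4) along a 3-gon: merge 3 vertices and 3 edges, delete both glued faces → V=15, E=39, F=26.
Attach a hendecagonal antiprism (V=22, E=44, F=24) along a 3-gon: merge 3 vertices and 3 edges, delete both glued faces → V=34, E=80, F=48.
Check: V − E + F = 34 − 80 + 48 = 2.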